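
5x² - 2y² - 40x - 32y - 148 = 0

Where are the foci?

(4 - √70, -8) and (4 + √70, -8)

Group the x- and y-terms: 5(x² - 8x) -2(y² + 16y) = 148
Complete the square: 5(x - 4)² -2(y + 8)² = 148 + 80 - 128 = 100
Divide by 100: (x - 4)²/20 - (y + 8)²/50 = 1
Hyperbola, center (4, -8), transverse axis horizontal; a² = 20, b² = 50.
c² = a² + b² = 20 + 50 = 70, so c = √70.
Foci lie on the horizontal axis through the center: (h ± c, k).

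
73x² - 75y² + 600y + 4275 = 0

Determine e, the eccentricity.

e = 2√2701/73

Group: 73x² -75(y² - 8y) = -4275
Completing the square gives 73x² -75(y - 4)² = -4275 + 0 - 1200 = -5475.
Dividing both sides by -5475: (y - 4)²/73 - x²/75 = 1
Hyperbola, center (0, 4), transverse axis vertical; a² = 73, b² = 75.
c² = a² + b² = 148, so c = 2√37.
e = c/a = 2√37/√73 = 2√2701/73.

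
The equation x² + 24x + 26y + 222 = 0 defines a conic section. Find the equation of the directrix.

Only x is squared. Complete the square in x: (x + 12)² = -26(y + 3).
Vertex (-12, -3); 4p = -26 so p = -13/2. Opens down.
Directrix is the horizontal line y = k − p = -3 − (-13/2) = 7/2.

y = 7/2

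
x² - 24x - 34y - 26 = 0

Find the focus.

(12, 7/2)

Only x is squared. Complete the square in x: (x - 12)² = 34(y + 5).
Vertex (12, -5); 4p = 34 so p = 17/2. Opens up.
Focus is p units from the vertex along the axis: (h, k + p).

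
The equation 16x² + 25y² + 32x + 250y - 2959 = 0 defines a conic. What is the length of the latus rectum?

16(x² + 2x) + 25(y² + 10y) = 2959
16(x + 1)² + 25(y + 5)² = 2959 + 16 + 625 = 3600
Dividing both sides by 3600: (x + 1)²/225 + (y + 5)²/144 = 1
Ellipse, center (-1, -5), major axis horizontal; a² = 225, b² = 144.
Latus rectum length = 2b²/a = 2·144/15 = 96/5.

96/5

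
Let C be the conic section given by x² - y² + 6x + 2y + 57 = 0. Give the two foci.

Group the x- and y-terms: (x² + 6x) -(y² - 2y) = -57
(x + 3)² -(y - 1)² = -57 + 9 - 1 = -49
Divide through by -49 to get (y - 1)²/49 - (x + 3)²/49 = 1.
Hyperbola, center (-3, 1), transverse axis vertical; a² = 49, b² = 49.
c² = a² + b² = 49 + 49 = 98, so c = 7√2.
Foci lie on the vertical axis through the center: (h, k ± c).

(-3, 1 - 7√2) and (-3, 1 + 7√2)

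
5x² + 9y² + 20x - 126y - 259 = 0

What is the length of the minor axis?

Group the x- and y-terms: 5(x² + 4x) + 9(y² - 14y) = 259
Complete the square: 5(x + 2)² + 9(y - 7)² = 259 + 20 + 441 = 720
Divide through by 720 to get (x + 2)²/144 + (y - 7)²/80 = 1.
Ellipse, center (-2, 7), major axis horizontal; a² = 144, b² = 80.
b² = 80 so b = 4√5; the minor axis has length 2b = 8√5.

8√5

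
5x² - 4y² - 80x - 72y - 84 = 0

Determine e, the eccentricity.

Group the x- and y-terms: 5(x² - 16x) -4(y² + 18y) = 84
Complete the square in x and y: 5(x - 8)² -4(y + 9)² = 84 + 320 - 324 = 80
Divide through by 80 to get (x - 8)²/16 - (y + 9)²/20 = 1.
Hyperbola, center (8, -9), transverse axis horizontal; a² = 16, b² = 20.
c² = a² + b² = 36, so c = 6.
e = c/a = 6/4 = 3/2.

e = 3/2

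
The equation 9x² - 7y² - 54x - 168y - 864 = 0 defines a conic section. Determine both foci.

Group the x- and y-terms: 9(x² - 6x) -7(y² + 24y) = 864
Completing the square gives 9(x - 3)² -7(y + 12)² = 864 + 81 - 1008 = -63.
Dividing both sides by -63: (y + 12)²/9 - (x - 3)²/7 = 1
Hyperbola, center (3, -12), transverse axis vertical; a² = 9, b² = 7.
c² = a² + b² = 9 + 7 = 16, so c = 4.
Foci lie on the vertical axis through the center: (h, k ± c).

(3, -16) and (3, -8)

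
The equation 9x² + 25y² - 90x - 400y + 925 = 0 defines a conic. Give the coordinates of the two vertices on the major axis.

(-5, 8) and (15, 8)

Rearranging, 9(x² - 10x) + 25(y² - 16y) = -925.
Completing the square gives 9(x - 5)² + 25(y - 8)² = -925 + 225 + 1600 = 900.
Divide through by 900 to get (x - 5)²/100 + (y - 8)²/36 = 1.
Ellipse, center (5, 8), major axis horizontal; a² = 100, b² = 36.
a = 10. Vertices at (h ± a, k).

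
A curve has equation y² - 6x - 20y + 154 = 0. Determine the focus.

(21/2, 10)

Only y is squared. Complete the square in y: (y - 10)² = 6(x - 9).
Vertex (9, 10); 4p = 6 so p = 3/2. Opens right.
Focus is p units from the vertex along the axis: (h + p, k).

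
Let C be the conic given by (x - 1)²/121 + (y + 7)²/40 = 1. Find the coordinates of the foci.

Center (1, -7). The larger denominator 121 sits under the x-term, so the major axis is horizontal; a² = 121, b² = 40.
c² = a² - b² = 121 - 40 = 81, so c = 9.
Foci lie on the horizontal axis through the center: (h ± c, k).

(-8, -7) and (10, -7)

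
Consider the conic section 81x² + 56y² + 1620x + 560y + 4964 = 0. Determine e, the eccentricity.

Group: 81(x² + 20x) + 56(y² + 10y) = -4964
Complete the square in x and y: 81(x + 10)² + 56(y + 5)² = -4964 + 8100 + 1400 = 4536
Dividing both sides by 4536: (x + 10)²/56 + (y + 5)²/81 = 1
Ellipse, center (-10, -5), major axis vertical; a² = 81, b² = 56.
c² = a² - b² = 25, so c = 5.
e = c/a = 5/9.

e = 5/9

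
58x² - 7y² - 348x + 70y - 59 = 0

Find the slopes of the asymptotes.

√406/7 and -√406/7

58(x² - 6x) -7(y² - 10y) = 59
Completing the square gives 58(x - 3)² -7(y - 5)² = 59 + 522 - 175 = 406.
Divide through by 406 to get (x - 3)²/7 - (y - 5)²/58 = 1.
Hyperbola, center (3, 5), transverse axis horizontal; a² = 7, b² = 58.
For a horizontal hyperbola the asymptotes have slope ±b/a.
Here that is ±√58/√7 = ±√406/7.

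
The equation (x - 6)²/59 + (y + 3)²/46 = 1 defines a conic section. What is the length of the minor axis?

Center (6, -3). The larger denominator 59 sits under the x-term, so the major axis is horizontal; a² = 59, b² = 46.
b² = 46 so b = √46; the minor axis has length 2b = 2√46.

2√46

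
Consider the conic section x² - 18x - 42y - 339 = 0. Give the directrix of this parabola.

y = -41/2

Only x is squared. Complete the square in x: (x - 9)² = 42(y + 10).
Vertex (9, -10); 4p = 42 so p = 21/2. Opens up.
Directrix is the horizontal line y = k − p = -10 − (21/2) = -41/2.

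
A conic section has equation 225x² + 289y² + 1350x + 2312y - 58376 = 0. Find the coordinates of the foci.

225(x² + 6x) + 289(y² + 8y) = 58376
Complete the square in x and y: 225(x + 3)² + 289(y + 4)² = 58376 + 2025 + 4624 = 65025
Dividing both sides by 65025: (x + 3)²/289 + (y + 4)²/225 = 1
Ellipse, center (-3, -4), major axis horizontal; a² = 289, b² = 225.
c² = a² - b² = 289 - 225 = 64, so c = 8.
Foci lie on the horizontal axis through the center: (h ± c, k).

(-11, -4) and (5, -4)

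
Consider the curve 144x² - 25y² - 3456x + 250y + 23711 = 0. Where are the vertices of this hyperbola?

Rearranging, 144(x² - 24x) -25(y² - 10y) = -23711.
Complete the square in x and y: 144(x - 12)² -25(y - 5)² = -23711 + 20736 - 625 = -3600
Divide through by -3600 to get (y - 5)²/144 - (x - 12)²/25 = 1.
Hyperbola, center (12, 5), transverse axis vertical; a² = 144, b² = 25.
a = 12. Vertices at (h, k ± a).

(12, -7) and (12, 17)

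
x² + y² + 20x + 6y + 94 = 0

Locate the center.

Rearranging, (x² + 20x) + (y² + 6y) = -94.
Complete the square: (x + 10)² + (y + 3)² = -94 + 100 + 9 = 15
So (x + 10)² + (y + 3)² = 15.
Circle centered at (-10, -3) with r² = 15.

(-10, -3)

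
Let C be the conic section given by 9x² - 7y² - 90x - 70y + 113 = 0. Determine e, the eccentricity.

e = 4/3

Collect terms: 9(x² - 10x) -7(y² + 10y) = -113
9(x - 5)² -7(y + 5)² = -113 + 225 - 175 = -63
Dividing both sides by -63: (y + 5)²/9 - (x - 5)²/7 = 1
Hyperbola, center (5, -5), transverse axis vertical; a² = 9, b² = 7.
c² = a² + b² = 16, so c = 4.
e = c/a = 4/3.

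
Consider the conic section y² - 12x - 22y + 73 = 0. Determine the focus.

Only y is squared. Complete the square in y: (y - 11)² = 12(x + 4).
Vertex (-4, 11); 4p = 12 so p = 3. Opens right.
Focus is p units from the vertex along the axis: (h + p, k).

(-1, 11)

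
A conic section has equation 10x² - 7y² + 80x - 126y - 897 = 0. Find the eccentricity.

Group the x- and y-terms: 10(x² + 8x) -7(y² + 18y) = 897
10(x + 4)² -7(y + 9)² = 897 + 160 - 567 = 490
Divide by 490: (x + 4)²/49 - (y + 9)²/70 = 1
Hyperbola, center (-4, -9), transverse axis horizontal; a² = 49, b² = 70.
c² = a² + b² = 119, so c = √119.
e = c/a = √119/7.

e = √119/7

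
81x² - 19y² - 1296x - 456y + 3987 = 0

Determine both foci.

Group: 81(x² - 16x) -19(y² + 24y) = -3987
81(x - 8)² -19(y + 12)² = -3987 + 5184 - 2736 = -1539
Divide through by -1539 to get (y + 12)²/81 - (x - 8)²/19 = 1.
Hyperbola, center (8, -12), transverse axis vertical; a² = 81, b² = 19.
c² = a² + b² = 81 + 19 = 100, so c = 10.
Foci lie on the vertical axis through the center: (h, k ± c).

(8, -22) and (8, -2)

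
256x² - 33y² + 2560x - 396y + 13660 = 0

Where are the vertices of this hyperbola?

Group the x- and y-terms: 256(x² + 10x) -33(y² + 12y) = -13660
Completing the square gives 256(x + 5)² -33(y + 6)² = -13660 + 6400 - 1188 = -8448.
Dividing both sides by -8448: (y + 6)²/256 - (x + 5)²/33 = 1
Hyperbola, center (-5, -6), transverse axis vertical; a² = 256, b² = 33.
a = 16. Vertices at (h, k ± a).

(-5, -22) and (-5, 10)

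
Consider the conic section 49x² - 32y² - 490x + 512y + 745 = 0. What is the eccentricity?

e = 9/7

Collect terms: 49(x² - 10x) -32(y² - 16y) = -745
Complete the square: 49(x - 5)² -32(y - 8)² = -745 + 1225 - 2048 = -1568
Dividing both sides by -1568: (y - 8)²/49 - (x - 5)²/32 = 1
Hyperbola, center (5, 8), transverse axis vertical; a² = 49, b² = 32.
c² = a² + b² = 81, so c = 9.
e = c/a = 9/7.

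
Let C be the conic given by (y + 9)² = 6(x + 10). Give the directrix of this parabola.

Vertex (-10, -9); 4p = 6 so p = 3/2. Opens right.
Directrix is the vertical line x = h − p = -10 − (3/2) = -23/2.

x = -23/2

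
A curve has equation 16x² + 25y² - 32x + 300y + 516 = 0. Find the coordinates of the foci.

(-2, -6) and (4, -6)

Group the x- and y-terms: 16(x² - 2x) + 25(y² + 12y) = -516
16(x - 1)² + 25(y + 6)² = -516 + 16 + 900 = 400
Divide through by 400 to get (x - 1)²/25 + (y + 6)²/16 = 1.
Ellipse, center (1, -6), major axis horizontal; a² = 25, b² = 16.
c² = a² - b² = 25 - 16 = 9, so c = 3.
Foci lie on the horizontal axis through the center: (h ± c, k).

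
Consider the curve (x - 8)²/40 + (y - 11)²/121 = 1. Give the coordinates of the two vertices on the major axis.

Center (8, 11). The larger denominator 121 sits under the y-term, so the major axis is vertical; a² = 121, b² = 40.
a = 11. Vertices at (h, k ± a).

(8, 0) and (8, 22)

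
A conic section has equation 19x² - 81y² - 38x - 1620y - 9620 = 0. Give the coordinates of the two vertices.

Group: 19(x² - 2x) -81(y² + 20y) = 9620
19(x - 1)² -81(y + 10)² = 9620 + 19 - 8100 = 1539
Dividing both sides by 1539: (x - 1)²/81 - (y + 10)²/19 = 1
Hyperbola, center (1, -10), transverse axis horizontal; a² = 81, b² = 19.
a = 9. Vertices at (h ± a, k).

(-8, -10) and (10, -10)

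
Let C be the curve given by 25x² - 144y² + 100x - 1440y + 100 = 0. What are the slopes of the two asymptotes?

5/12 and -5/12

Group the x- and y-terms: 25(x² + 4x) -144(y² + 10y) = -100
Complete the square: 25(x + 2)² -144(y + 5)² = -100 + 100 - 3600 = -3600
Divide through by -3600 to get (y + 5)²/25 - (x + 2)²/144 = 1.
Hyperbola, center (-2, -5), transverse axis vertical; a² = 25, b² = 144.
For a vertical hyperbola the asymptotes have slope ±a/b.
Here that is ±5/12.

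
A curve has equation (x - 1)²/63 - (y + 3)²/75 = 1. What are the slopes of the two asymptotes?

5√21/21 and -5√21/21

Center (1, -3). The positive term is the x-term, so the transverse axis is horizontal; a² = 63, b² = 75.
For a horizontal hyperbola the asymptotes have slope ±b/a.
Here that is ±5√3/3√7 = ±5√21/21.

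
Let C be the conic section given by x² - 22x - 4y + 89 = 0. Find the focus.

(11, -7)

Only x is squared. Complete the square in x: (x - 11)² = 4(y + 8).
Vertex (11, -8); 4p = 4 so p = 1. Opens up.
Focus is p units from the vertex along the axis: (h, k + p).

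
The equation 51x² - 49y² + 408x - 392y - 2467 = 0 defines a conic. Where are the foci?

(-14, -4) and (6, -4)

Group the x- and y-terms: 51(x² + 8x) -49(y² + 8y) = 2467
Complete the square in x and y: 51(x + 4)² -49(y + 4)² = 2467 + 816 - 784 = 2499
Dividing both sides by 2499: (x + 4)²/49 - (y + 4)²/51 = 1
Hyperbola, center (-4, -4), transverse axis horizontal; a² = 49, b² = 51.
c² = a² + b² = 49 + 51 = 100, so c = 10.
Foci lie on the horizontal axis through the center: (h ± c, k).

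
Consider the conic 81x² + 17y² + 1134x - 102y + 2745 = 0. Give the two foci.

Collect terms: 81(x² + 14x) + 17(y² - 6y) = -2745
81(x + 7)² + 17(y - 3)² = -2745 + 3969 + 153 = 1377
Divide through by 1377 to get (x + 7)²/17 + (y - 3)²/81 = 1.
Ellipse, center (-7, 3), major axis vertical; a² = 81, b² = 17.
c² = a² - b² = 81 - 17 = 64, so c = 8.
Foci lie on the vertical axis through the center: (h, k ± c).

(-7, -5) and (-7, 11)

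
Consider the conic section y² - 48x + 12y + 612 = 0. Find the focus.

Only y is squared. Complete the square in y: (y + 6)² = 48(x - 12).
Vertex (12, -6); 4p = 48 so p = 12. Opens right.
Focus is p units from the vertex along the axis: (h + p, k).

(24, -6)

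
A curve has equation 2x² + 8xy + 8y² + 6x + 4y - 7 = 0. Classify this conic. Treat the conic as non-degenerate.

parabola

A = 2, B = 8, C = 8.
Discriminant B² − 4AC = 8² − 4·2·8 = 0.
B² − 4AC = 0 ⇒ parabola.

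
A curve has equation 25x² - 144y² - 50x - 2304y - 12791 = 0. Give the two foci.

(-12, -8) and (14, -8)

Rearranging, 25(x² - 2x) -144(y² + 16y) = 12791.
Complete the square: 25(x - 1)² -144(y + 8)² = 12791 + 25 - 9216 = 3600
Dividing both sides by 3600: (x - 1)²/144 - (y + 8)²/25 = 1
Hyperbola, center (1, -8), transverse axis horizontal; a² = 144, b² = 25.
c² = a² + b² = 144 + 25 = 169, so c = 13.
Foci lie on the horizontal axis through the center: (h ± c, k).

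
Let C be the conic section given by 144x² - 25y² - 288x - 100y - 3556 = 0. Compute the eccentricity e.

Rearranging, 144(x² - 2x) -25(y² + 4y) = 3556.
144(x - 1)² -25(y + 2)² = 3556 + 144 - 100 = 3600
Divide through by 3600 to get (x - 1)²/25 - (y + 2)²/144 = 1.
Hyperbola, center (1, -2), transverse axis horizontal; a² = 25, b² = 144.
c² = a² + b² = 169, so c = 13.
e = c/a = 13/5.

e = 13/5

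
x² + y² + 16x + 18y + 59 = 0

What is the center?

(-8, -9)

Collect terms: (x² + 16x) + (y² + 18y) = -59
(x + 8)² + (y + 9)² = -59 + 64 + 81 = 86
So (x + 8)² + (y + 9)² = 86.
Circle centered at (-8, -9) with r² = 86.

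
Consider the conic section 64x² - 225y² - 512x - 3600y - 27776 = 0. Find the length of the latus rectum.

128/15

Group: 64(x² - 8x) -225(y² + 16y) = 27776
Complete the square in x and y: 64(x - 4)² -225(y + 8)² = 27776 + 1024 - 14400 = 14400
Dividing both sides by 14400: (x - 4)²/225 - (y + 8)²/64 = 1
Hyperbola, center (4, -8), transverse axis horizontal; a² = 225, b² = 64.
Latus rectum length = 2b²/a = 2·64/15 = 128/15.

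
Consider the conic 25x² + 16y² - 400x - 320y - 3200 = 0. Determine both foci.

(8, -2) and (8, 22)

25(x² - 16x) + 16(y² - 20y) = 3200
Complete the square in x and y: 25(x - 8)² + 16(y - 10)² = 3200 + 1600 + 1600 = 6400
Divide through by 6400 to get (x - 8)²/256 + (y - 10)²/400 = 1.
Ellipse, center (8, 10), major axis vertical; a² = 400, b² = 256.
c² = a² - b² = 400 - 256 = 144, so c = 12.
Foci lie on the vertical axis through the center: (h, k ± c).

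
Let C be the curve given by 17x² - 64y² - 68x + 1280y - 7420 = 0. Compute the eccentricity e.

e = 9/8

Group the x- and y-terms: 17(x² - 4x) -64(y² - 20y) = 7420
Completing the square gives 17(x - 2)² -64(y - 10)² = 7420 + 68 - 6400 = 1088.
Divide by 1088: (x - 2)²/64 - (y - 10)²/17 = 1
Hyperbola, center (2, 10), transverse axis horizontal; a² = 64, b² = 17.
c² = a² + b² = 81, so c = 9.
e = c/a = 9/8.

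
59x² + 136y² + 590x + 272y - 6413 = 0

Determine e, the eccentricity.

Group: 59(x² + 10x) + 136(y² + 2y) = 6413
Complete the square: 59(x + 5)² + 136(y + 1)² = 6413 + 1475 + 136 = 8024
Divide through by 8024 to get (x + 5)²/136 + (y + 1)²/59 = 1.
Ellipse, center (-5, -1), major axis horizontal; a² = 136, b² = 59.
c² = a² - b² = 77, so c = √77.
e = c/a = √77/2√34 = √2618/68.

e = √2618/68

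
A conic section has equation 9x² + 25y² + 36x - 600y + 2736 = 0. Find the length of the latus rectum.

36/5

9(x² + 4x) + 25(y² - 24y) = -2736
Complete the square in x and y: 9(x + 2)² + 25(y - 12)² = -2736 + 36 + 3600 = 900
Divide through by 900 to get (x + 2)²/100 + (y - 12)²/36 = 1.
Ellipse, center (-2, 12), major axis horizontal; a² = 100, b² = 36.
Latus rectum length = 2b²/a = 2·36/10 = 36/5.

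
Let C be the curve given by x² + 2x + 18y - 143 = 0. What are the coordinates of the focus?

Only x is squared. Complete the square in x: (x + 1)² = -18(y - 8).
Vertex (-1, 8); 4p = -18 so p = -9/2. Opens down.
Focus is p units from the vertex along the axis: (h, k + p).

(-1, 7/2)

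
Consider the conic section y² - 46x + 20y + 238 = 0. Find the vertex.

Only y is squared. Complete the square in y: (y + 10)² = 46(x - 3).
Vertex (3, -10); 4p = 46 so p = 23/2. Opens right.

(3, -10)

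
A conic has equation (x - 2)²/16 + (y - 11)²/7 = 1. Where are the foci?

Center (2, 11). The larger denominator 16 sits under the x-term, so the major axis is horizontal; a² = 16, b² = 7.
c² = a² - b² = 16 - 7 = 9, so c = 3.
Foci lie on the horizontal axis through the center: (h ± c, k).

(-1, 11) and (5, 11)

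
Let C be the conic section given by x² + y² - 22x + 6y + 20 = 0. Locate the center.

Group the x- and y-terms: (x² - 22x) + (y² + 6y) = -20
Completing the square gives (x - 11)² + (y + 3)² = -20 + 121 + 9 = 110.
So (x - 11)² + (y + 3)² = 110.
Circle centered at (11, -3) with r² = 110.

(11, -3)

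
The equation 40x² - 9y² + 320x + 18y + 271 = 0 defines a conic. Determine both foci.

Rearranging, 40(x² + 8x) -9(y² - 2y) = -271.
Complete the square in x and y: 40(x + 4)² -9(y - 1)² = -271 + 640 - 9 = 360
Divide by 360: (x + 4)²/9 - (y - 1)²/40 = 1
Hyperbola, center (-4, 1), transverse axis horizontal; a² = 9, b² = 40.
c² = a² + b² = 9 + 40 = 49, so c = 7.
Foci lie on the horizontal axis through the center: (h ± c, k).

(-11, 1) and (3, 1)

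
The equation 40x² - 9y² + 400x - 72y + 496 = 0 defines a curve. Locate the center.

(-5, -4)

40(x² + 10x) -9(y² + 8y) = -496
40(x + 5)² -9(y + 4)² = -496 + 1000 - 144 = 360
Dividing both sides by 360: (x + 5)²/9 - (y + 4)²/40 = 1
Hyperbola with center (-5, -4).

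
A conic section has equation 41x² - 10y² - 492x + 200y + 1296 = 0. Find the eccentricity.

e = √2091/41

Group the x- and y-terms: 41(x² - 12x) -10(y² - 20y) = -1296
Completing the square gives 41(x - 6)² -10(y - 10)² = -1296 + 1476 - 1000 = -820.
Divide through by -820 to get (y - 10)²/82 - (x - 6)²/20 = 1.
Hyperbola, center (6, 10), transverse axis vertical; a² = 82, b² = 20.
c² = a² + b² = 102, so c = √102.
e = c/a = √102/√82 = √2091/41.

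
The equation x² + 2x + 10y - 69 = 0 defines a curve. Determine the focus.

(-1, 9/2)

Only x is squared. Complete the square in x: (x + 1)² = -10(y - 7).
Vertex (-1, 7); 4p = -10 so p = -5/2. Opens down.
Focus is p units from the vertex along the axis: (h, k + p).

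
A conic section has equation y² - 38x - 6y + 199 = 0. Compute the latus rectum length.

Only y is squared. Complete the square in y: (y - 3)² = 38(x - 5).
Vertex (5, 3); 4p = 38 so p = 19/2. Opens right.
Latus rectum length = |4p| = 38.

38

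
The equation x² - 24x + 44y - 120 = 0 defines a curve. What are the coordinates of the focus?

(12, -5)

Only x is squared. Complete the square in x: (x - 12)² = -44(y - 6).
Vertex (12, 6); 4p = -44 so p = -11. Opens down.
Focus is p units from the vertex along the axis: (h, k + p).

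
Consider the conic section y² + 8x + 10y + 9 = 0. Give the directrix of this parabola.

Only y is squared. Complete the square in y: (y + 5)² = -8(x - 2).
Vertex (2, -5); 4p = -8 so p = -2. Opens left.
Directrix is the vertical line x = h − p = 2 − (-2) = 4.

x = 4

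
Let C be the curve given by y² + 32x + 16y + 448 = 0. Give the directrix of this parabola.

Only y is squared. Complete the square in y: (y + 8)² = -32(x + 12).
Vertex (-12, -8); 4p = -32 so p = -8. Opens left.
Directrix is the vertical line x = h − p = -12 − (-8) = -4.

x = -4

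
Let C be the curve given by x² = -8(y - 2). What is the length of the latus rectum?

8

Vertex (0, 2); 4p = -8 so p = -2. Opens down.
Latus rectum length = |4p| = 8.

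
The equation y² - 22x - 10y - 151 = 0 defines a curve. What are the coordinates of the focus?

Only y is squared. Complete the square in y: (y - 5)² = 22(x + 8).
Vertex (-8, 5); 4p = 22 so p = 11/2. Opens right.
Focus is p units from the vertex along the axis: (h + p, k).

(-5/2, 5)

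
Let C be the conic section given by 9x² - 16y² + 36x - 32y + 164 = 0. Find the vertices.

9(x² + 4x) -16(y² + 2y) = -164
Complete the square: 9(x + 2)² -16(y + 1)² = -164 + 36 - 16 = -144
Dividing both sides by -144: (y + 1)²/9 - (x + 2)²/16 = 1
Hyperbola, center (-2, -1), transverse axis vertical; a² = 9, b² = 16.
a = 3. Vertices at (h, k ± a).

(-2, -4) and (-2, 2)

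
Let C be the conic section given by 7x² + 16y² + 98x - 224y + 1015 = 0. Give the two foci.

Group: 7(x² + 14x) + 16(y² - 14y) = -1015
Complete the square in x and y: 7(x + 7)² + 16(y - 7)² = -1015 + 343 + 784 = 112
Dividing both sides by 112: (x + 7)²/16 + (y - 7)²/7 = 1
Ellipse, center (-7, 7), major axis horizontal; a² = 16, b² = 7.
c² = a² - b² = 16 - 7 = 9, so c = 3.
Foci lie on the horizontal axis through the center: (h ± c, k).

(-10, 7) and (-4, 7)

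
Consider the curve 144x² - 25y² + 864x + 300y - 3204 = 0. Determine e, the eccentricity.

Group the x- and y-terms: 144(x² + 6x) -25(y² - 12y) = 3204
Complete the square: 144(x + 3)² -25(y - 6)² = 3204 + 1296 - 900 = 3600
Divide by 3600: (x + 3)²/25 - (y - 6)²/144 = 1
Hyperbola, center (-3, 6), transverse axis horizontal; a² = 25, b² = 144.
c² = a² + b² = 169, so c = 13.
e = c/a = 13/5.

e = 13/5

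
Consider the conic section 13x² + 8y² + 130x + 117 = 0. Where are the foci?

Rearranging, 13(x² + 10x) + 8y² = -117.
13(x + 5)² + 8y² = -117 + 325 + 0 = 208
Dividing both sides by 208: (x + 5)²/16 + y²/26 = 1
Ellipse, center (-5, 0), major axis vertical; a² = 26, b² = 16.
c² = a² - b² = 26 - 16 = 10, so c = √10.
Foci lie on the vertical axis through the center: (h, k ± c).

(-5, 0 - √10) and (-5, 0 + √10)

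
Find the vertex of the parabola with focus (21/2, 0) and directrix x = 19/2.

(10, 0)

The vertex is the midpoint between the focus and the directrix along the axis of symmetry.
Axis is horizontal (directrix is vertical). Vertex x-coordinate = (21/2 + 19/2)/2 = 10; y-coordinate = 0.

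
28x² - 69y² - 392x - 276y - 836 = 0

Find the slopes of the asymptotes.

2√483/69 and -2√483/69

Rearranging, 28(x² - 14x) -69(y² + 4y) = 836.
28(x - 7)² -69(y + 2)² = 836 + 1372 - 276 = 1932
Divide through by 1932 to get (x - 7)²/69 - (y + 2)²/28 = 1.
Hyperbola, center (7, -2), transverse axis horizontal; a² = 69, b² = 28.
For a horizontal hyperbola the asymptotes have slope ±b/a.
Here that is ±2√7/√69 = ±2√483/69.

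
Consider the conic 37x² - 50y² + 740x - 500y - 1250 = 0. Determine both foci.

(-10 - √174, -5) and (-10 + √174, -5)

37(x² + 20x) -50(y² + 10y) = 1250
Completing the square gives 37(x + 10)² -50(y + 5)² = 1250 + 3700 - 1250 = 3700.
Dividing both sides by 3700: (x + 10)²/100 - (y + 5)²/74 = 1
Hyperbola, center (-10, -5), transverse axis horizontal; a² = 100, b² = 74.
c² = a² + b² = 100 + 74 = 174, so c = √174.
Foci lie on the horizontal axis through the center: (h ± c, k).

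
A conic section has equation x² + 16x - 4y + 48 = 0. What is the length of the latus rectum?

4

Only x is squared. Complete the square in x: (x + 8)² = 4(y + 4).
Vertex (-8, -4); 4p = 4 so p = 1. Opens up.
Latus rectum length = |4p| = 4.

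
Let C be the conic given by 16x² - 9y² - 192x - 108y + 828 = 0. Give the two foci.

(6, -16) and (6, 4)

Group: 16(x² - 12x) -9(y² + 12y) = -828
Completing the square gives 16(x - 6)² -9(y + 6)² = -828 + 576 - 324 = -576.
Divide through by -576 to get (y + 6)²/64 - (x - 6)²/36 = 1.
Hyperbola, center (6, -6), transverse axis vertical; a² = 64, b² = 36.
c² = a² + b² = 64 + 36 = 100, so c = 10.
Foci lie on the vertical axis through the center: (h, k ± c).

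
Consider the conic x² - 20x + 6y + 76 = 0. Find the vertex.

(10, 4)

Only x is squared. Complete the square in x: (x - 10)² = -6(y - 4).
Vertex (10, 4); 4p = -6 so p = -3/2. Opens down.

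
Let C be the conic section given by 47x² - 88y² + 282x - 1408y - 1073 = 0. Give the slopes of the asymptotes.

√1034/44 and -√1034/44

47(x² + 6x) -88(y² + 16y) = 1073
Completing the square gives 47(x + 3)² -88(y + 8)² = 1073 + 423 - 5632 = -4136.
Divide through by -4136 to get (y + 8)²/47 - (x + 3)²/88 = 1.
Hyperbola, center (-3, -8), transverse axis vertical; a² = 47, b² = 88.
For a vertical hyperbola the asymptotes have slope ±a/b.
Here that is ±√47/2√22 = ±√1034/44.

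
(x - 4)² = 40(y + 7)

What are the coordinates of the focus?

(4, 3)

Vertex (4, -7); 4p = 40 so p = 10. Opens up.
Focus is p units from the vertex along the axis: (h, k + p).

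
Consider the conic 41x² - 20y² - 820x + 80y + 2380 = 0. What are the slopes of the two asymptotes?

√205/10 and -√205/10

Group: 41(x² - 20x) -20(y² - 4y) = -2380
Complete the square: 41(x - 10)² -20(y - 2)² = -2380 + 4100 - 80 = 1640
Divide by 1640: (x - 10)²/40 - (y - 2)²/82 = 1
Hyperbola, center (10, 2), transverse axis horizontal; a² = 40, b² = 82.
For a horizontal hyperbola the asymptotes have slope ±b/a.
Here that is ±√82/2√10 = ±√205/10.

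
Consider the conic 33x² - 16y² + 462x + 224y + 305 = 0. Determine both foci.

(-14, 7) and (0, 7)

Collect terms: 33(x² + 14x) -16(y² - 14y) = -305
Complete the square: 33(x + 7)² -16(y - 7)² = -305 + 1617 - 784 = 528
Divide by 528: (x + 7)²/16 - (y - 7)²/33 = 1
Hyperbola, center (-7, 7), transverse axis horizontal; a² = 16, b² = 33.
c² = a² + b² = 16 + 33 = 49, so c = 7.
Foci lie on the horizontal axis through the center: (h ± c, k).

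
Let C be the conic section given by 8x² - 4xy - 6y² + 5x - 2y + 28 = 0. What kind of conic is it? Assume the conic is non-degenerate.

hyperbola

A = 8, B = -4, C = -6.
Discriminant B² − 4AC = (-4)² − 4·8·(-6) = 208.
B² − 4AC > 0 ⇒ hyperbola.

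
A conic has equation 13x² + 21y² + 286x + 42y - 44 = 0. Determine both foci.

(-11 - 4√3, -1) and (-11 + 4√3, -1)

Group: 13(x² + 22x) + 21(y² + 2y) = 44
Completing the square gives 13(x + 11)² + 21(y + 1)² = 44 + 1573 + 21 = 1638.
Divide by 1638: (x + 11)²/126 + (y + 1)²/78 = 1
Ellipse, center (-11, -1), major axis horizontal; a² = 126, b² = 78.
c² = a² - b² = 126 - 78 = 48, so c = 4√3.
Foci lie on the horizontal axis through the center: (h ± c, k).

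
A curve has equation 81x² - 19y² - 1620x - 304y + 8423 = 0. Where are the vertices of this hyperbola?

Group: 81(x² - 20x) -19(y² + 16y) = -8423
Complete the square: 81(x - 10)² -19(y + 8)² = -8423 + 8100 - 1216 = -1539
Divide by -1539: (y + 8)²/81 - (x - 10)²/19 = 1
Hyperbola, center (10, -8), transverse axis vertical; a² = 81, b² = 19.
a = 9. Vertices at (h, k ± a).

(10, -17) and (10, 1)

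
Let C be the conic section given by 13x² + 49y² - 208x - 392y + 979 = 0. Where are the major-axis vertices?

Collect terms: 13(x² - 16x) + 49(y² - 8y) = -979
Completing the square gives 13(x - 8)² + 49(y - 4)² = -979 + 832 + 784 = 637.
Divide by 637: (x - 8)²/49 + (y - 4)²/13 = 1
Ellipse, center (8, 4), major axis horizontal; a² = 49, b² = 13.
a = 7. Vertices at (h ± a, k).

(1, 4) and (15, 4)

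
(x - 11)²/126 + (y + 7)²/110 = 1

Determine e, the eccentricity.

Center (11, -7). The larger denominator 126 sits under the x-term, so the major axis is horizontal; a² = 126, b² = 110.
c² = a² - b² = 16, so c = 4.
e = c/a = 4/3√14 = 2√14/21.

e = 2√14/21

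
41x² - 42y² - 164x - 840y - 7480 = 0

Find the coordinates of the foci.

Rearranging, 41(x² - 4x) -42(y² + 20y) = 7480.
Completing the square gives 41(x - 2)² -42(y + 10)² = 7480 + 164 - 4200 = 3444.
Dividing both sides by 3444: (x - 2)²/84 - (y + 10)²/82 = 1
Hyperbola, center (2, -10), transverse axis horizontal; a² = 84, b² = 82.
c² = a² + b² = 84 + 82 = 166, so c = √166.
Foci lie on the horizontal axis through the center: (h ± c, k).

(2 - √166, -10) and (2 + √166, -10)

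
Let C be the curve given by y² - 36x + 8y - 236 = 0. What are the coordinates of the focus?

Only y is squared. Complete the square in y: (y + 4)² = 36(x + 7).
Vertex (-7, -4); 4p = 36 so p = 9. Opens right.
Focus is p units from the vertex along the axis: (h + p, k).

(2, -4)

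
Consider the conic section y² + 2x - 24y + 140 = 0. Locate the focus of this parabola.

Only y is squared. Complete the square in y: (y - 12)² = -2(x - 2).
Vertex (2, 12); 4p = -2 so p = -1/2. Opens left.
Focus is p units from the vertex along the axis: (h + p, k).

(3/2, 12)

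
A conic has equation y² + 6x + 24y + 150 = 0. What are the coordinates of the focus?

(-5/2, -12)

Only y is squared. Complete the square in y: (y + 12)² = -6(x + 1).
Vertex (-1, -12); 4p = -6 so p = -3/2. Opens left.
Focus is p units from the vertex along the axis: (h + p, k).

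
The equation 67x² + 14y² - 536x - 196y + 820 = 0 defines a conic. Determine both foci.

(4, 7 - √53) and (4, 7 + √53)

Rearranging, 67(x² - 8x) + 14(y² - 14y) = -820.
67(x - 4)² + 14(y - 7)² = -820 + 1072 + 686 = 938
Dividing both sides by 938: (x - 4)²/14 + (y - 7)²/67 = 1
Ellipse, center (4, 7), major axis vertical; a² = 67, b² = 14.
c² = a² - b² = 67 - 14 = 53, so c = √53.
Foci lie on the vertical axis through the center: (h, k ± c).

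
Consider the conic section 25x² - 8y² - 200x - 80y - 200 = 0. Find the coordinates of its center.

Group the x- and y-terms: 25(x² - 8x) -8(y² + 10y) = 200
Complete the square in x and y: 25(x - 4)² -8(y + 5)² = 200 + 400 - 200 = 400
Divide by 400: (x - 4)²/16 - (y + 5)²/50 = 1
Hyperbola with center (4, -5).

(4, -5)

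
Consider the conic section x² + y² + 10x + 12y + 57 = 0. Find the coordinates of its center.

Collect terms: (x² + 10x) + (y² + 12y) = -57
(x + 5)² + (y + 6)² = -57 + 25 + 36 = 4
So (x + 5)² + (y + 6)² = 4.
Circle centered at (-5, -6) with r² = 4.

(-5, -6)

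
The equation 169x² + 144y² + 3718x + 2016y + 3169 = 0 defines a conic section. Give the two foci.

Group the x- and y-terms: 169(x² + 22x) + 144(y² + 14y) = -3169
169(x + 11)² + 144(y + 7)² = -3169 + 20449 + 7056 = 24336
Divide through by 24336 to get (x + 11)²/144 + (y + 7)²/169 = 1.
Ellipse, center (-11, -7), major axis vertical; a² = 169, b² = 144.
c² = a² - b² = 169 - 144 = 25, so c = 5.
Foci lie on the vertical axis through the center: (h, k ± c).

(-11, -12) and (-11, -2)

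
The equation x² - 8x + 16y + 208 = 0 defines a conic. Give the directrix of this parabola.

Only x is squared. Complete the square in x: (x - 4)² = -16(y + 12).
Vertex (4, -12); 4p = -16 so p = -4. Opens down.
Directrix is the horizontal line y = k − p = -12 − (-4) = -8.

y = -8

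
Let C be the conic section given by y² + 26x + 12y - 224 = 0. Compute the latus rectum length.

Only y is squared. Complete the square in y: (y + 6)² = -26(x - 10).
Vertex (10, -6); 4p = -26 so p = -13/2. Opens left.
Latus rectum length = |4p| = 26.

26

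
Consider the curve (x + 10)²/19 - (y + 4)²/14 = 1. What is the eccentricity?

Center (-10, -4). The positive term is the x-term, so the transverse axis is horizontal; a² = 19, b² = 14.
c² = a² + b² = 33, so c = √33.
e = c/a = √33/√19 = √627/19.

e = √627/19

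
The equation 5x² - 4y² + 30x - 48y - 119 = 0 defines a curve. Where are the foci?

(-6, -6) and (0, -6)

5(x² + 6x) -4(y² + 12y) = 119
5(x + 3)² -4(y + 6)² = 119 + 45 - 144 = 20
Divide by 20: (x + 3)²/4 - (y + 6)²/5 = 1
Hyperbola, center (-3, -6), transverse axis horizontal; a² = 4, b² = 5.
c² = a² + b² = 4 + 5 = 9, so c = 3.
Foci lie on the horizontal axis through the center: (h ± c, k).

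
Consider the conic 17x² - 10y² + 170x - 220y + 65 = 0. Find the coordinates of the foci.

(-5, -11 - 3√15) and (-5, -11 + 3√15)

Group the x- and y-terms: 17(x² + 10x) -10(y² + 22y) = -65
17(x + 5)² -10(y + 11)² = -65 + 425 - 1210 = -850
Divide by -850: (y + 11)²/85 - (x + 5)²/50 = 1
Hyperbola, center (-5, -11), transverse axis vertical; a² = 85, b² = 50.
c² = a² + b² = 85 + 50 = 135, so c = 3√15.
Foci lie on the vertical axis through the center: (h, k ± c).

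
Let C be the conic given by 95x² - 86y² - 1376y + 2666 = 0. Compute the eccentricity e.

95x² -86(y² + 16y) = -2666
Completing the square gives 95x² -86(y + 8)² = -2666 + 0 - 5504 = -8170.
Divide by -8170: (y + 8)²/95 - x²/86 = 1
Hyperbola, center (0, -8), transverse axis vertical; a² = 95, b² = 86.
c² = a² + b² = 181, so c = √181.
e = c/a = √181/√95 = √17195/95.

e = √17195/95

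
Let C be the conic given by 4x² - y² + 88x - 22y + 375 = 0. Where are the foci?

Group: 4(x² + 22x) -(y² + 22y) = -375
Completing the square gives 4(x + 11)² -(y + 11)² = -375 + 484 - 121 = -12.
Dividing both sides by -12: (y + 11)²/12 - (x + 11)²/3 = 1
Hyperbola, center (-11, -11), transverse axis vertical; a² = 12, b² = 3.
c² = a² + b² = 12 + 3 = 15, so c = √15.
Foci lie on the vertical axis through the center: (h, k ± c).

(-11, -11 - √15) and (-11, -11 + √15)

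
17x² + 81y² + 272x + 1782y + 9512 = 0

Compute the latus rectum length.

Group the x- and y-terms: 17(x² + 16x) + 81(y² + 22y) = -9512
17(x + 8)² + 81(y + 11)² = -9512 + 1088 + 9801 = 1377
Dividing both sides by 1377: (x + 8)²/81 + (y + 11)²/17 = 1
Ellipse, center (-8, -11), major axis horizontal; a² = 81, b² = 17.
Latus rectum length = 2b²/a = 2·17/9 = 34/9.

34/9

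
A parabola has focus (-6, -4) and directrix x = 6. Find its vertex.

The vertex is the midpoint between the focus and the directrix along the axis of symmetry.
Axis is horizontal (directrix is vertical). Vertex x-coordinate = (-6 + 6)/2 = 0; y-coordinate = -4.

(0, -4)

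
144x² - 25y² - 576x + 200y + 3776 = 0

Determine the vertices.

Group: 144(x² - 4x) -25(y² - 8y) = -3776
144(x - 2)² -25(y - 4)² = -3776 + 576 - 400 = -3600
Divide through by -3600 to get (y - 4)²/144 - (x - 2)²/25 = 1.
Hyperbola, center (2, 4), transverse axis vertical; a² = 144, b² = 25.
a = 12. Vertices at (h, k ± a).

(2, -8) and (2, 16)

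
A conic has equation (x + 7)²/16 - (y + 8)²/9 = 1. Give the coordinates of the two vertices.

Center (-7, -8). The positive term is the x-term, so the transverse axis is horizontal; a² = 16, b² = 9.
a = 4. Vertices at (h ± a, k).

(-11, -8) and (-3, -8)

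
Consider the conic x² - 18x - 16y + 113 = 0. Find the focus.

(9, 6)

Only x is squared. Complete the square in x: (x - 9)² = 16(y - 2).
Vertex (9, 2); 4p = 16 so p = 4. Opens up.
Focus is p units from the vertex along the axis: (h, k + p).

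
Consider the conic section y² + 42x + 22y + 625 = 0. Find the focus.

Only y is squared. Complete the square in y: (y + 11)² = -42(x + 12).
Vertex (-12, -11); 4p = -42 so p = -21/2. Opens left.
Focus is p units from the vertex along the axis: (h + p, k).

(-45/2, -11)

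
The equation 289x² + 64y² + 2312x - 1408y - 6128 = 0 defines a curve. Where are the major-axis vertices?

(-4, -6) and (-4, 28)

Rearranging, 289(x² + 8x) + 64(y² - 22y) = 6128.
289(x + 4)² + 64(y - 11)² = 6128 + 4624 + 7744 = 18496
Divide through by 18496 to get (x + 4)²/64 + (y - 11)²/289 = 1.
Ellipse, center (-4, 11), major axis vertical; a² = 289, b² = 64.
a = 17. Vertices at (h, k ± a).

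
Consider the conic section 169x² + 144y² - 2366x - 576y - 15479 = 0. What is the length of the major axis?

26

Rearranging, 169(x² - 14x) + 144(y² - 4y) = 15479.
169(x - 7)² + 144(y - 2)² = 15479 + 8281 + 576 = 24336
Divide by 24336: (x - 7)²/144 + (y - 2)²/169 = 1
Ellipse, center (7, 2), major axis vertical; a² = 169, b² = 144.
a² = 169 so a = 13; the major axis has length 2a = 26.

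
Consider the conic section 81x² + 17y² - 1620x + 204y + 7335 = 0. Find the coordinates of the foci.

Group the x- and y-terms: 81(x² - 20x) + 17(y² + 12y) = -7335
Complete the square in x and y: 81(x - 10)² + 17(y + 6)² = -7335 + 8100 + 612 = 1377
Dividing both sides by 1377: (x - 10)²/17 + (y + 6)²/81 = 1
Ellipse, center (10, -6), major axis vertical; a² = 81, b² = 17.
c² = a² - b² = 81 - 17 = 64, so c = 8.
Foci lie on the vertical axis through the center: (h, k ± c).

(10, -14) and (10, 2)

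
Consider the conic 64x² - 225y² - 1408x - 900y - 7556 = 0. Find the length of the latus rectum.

128/15

Rearranging, 64(x² - 22x) -225(y² + 4y) = 7556.
Complete the square: 64(x - 11)² -225(y + 2)² = 7556 + 7744 - 900 = 14400
Divide by 14400: (x - 11)²/225 - (y + 2)²/64 = 1
Hyperbola, center (11, -2), transverse axis horizontal; a² = 225, b² = 64.
Latus rectum length = 2b²/a = 2·64/15 = 128/15.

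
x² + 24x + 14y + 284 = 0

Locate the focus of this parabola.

Only x is squared. Complete the square in x: (x + 12)² = -14(y + 10).
Vertex (-12, -10); 4p = -14 so p = -7/2. Opens down.
Focus is p units from the vertex along the axis: (h, k + p).

(-12, -27/2)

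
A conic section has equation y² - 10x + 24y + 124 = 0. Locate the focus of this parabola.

Only y is squared. Complete the square in y: (y + 12)² = 10(x + 2).
Vertex (-2, -12); 4p = 10 so p = 5/2. Opens right.
Focus is p units from the vertex along the axis: (h + p, k).

(1/2, -12)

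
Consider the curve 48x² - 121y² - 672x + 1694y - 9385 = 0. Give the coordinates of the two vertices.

(-4, 7) and (18, 7)

48(x² - 14x) -121(y² - 14y) = 9385
48(x - 7)² -121(y - 7)² = 9385 + 2352 - 5929 = 5808
Divide through by 5808 to get (x - 7)²/121 - (y - 7)²/48 = 1.
Hyperbola, center (7, 7), transverse axis horizontal; a² = 121, b² = 48.
a = 11. Vertices at (h ± a, k).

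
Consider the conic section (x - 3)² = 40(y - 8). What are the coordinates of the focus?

Vertex (3, 8); 4p = 40 so p = 10. Opens up.
Focus is p units from the vertex along the axis: (h, k + p).

(3, 18)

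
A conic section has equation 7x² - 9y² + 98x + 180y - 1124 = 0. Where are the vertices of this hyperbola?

Group the x- and y-terms: 7(x² + 14x) -9(y² - 20y) = 1124
Completing the square gives 7(x + 7)² -9(y - 10)² = 1124 + 343 - 900 = 567.
Divide by 567: (x + 7)²/81 - (y - 10)²/63 = 1
Hyperbola, center (-7, 10), transverse axis horizontal; a² = 81, b² = 63.
a = 9. Vertices at (h ± a, k).

(-16, 10) and (2, 10)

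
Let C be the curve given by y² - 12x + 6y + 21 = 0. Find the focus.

Only y is squared. Complete the square in y: (y + 3)² = 12(x - 1).
Vertex (1, -3); 4p = 12 so p = 3. Opens right.
Focus is p units from the vertex along the axis: (h + p, k).

(4, -3)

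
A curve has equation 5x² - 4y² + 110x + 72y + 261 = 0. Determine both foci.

(-14, 9) and (-8, 9)

Collect terms: 5(x² + 22x) -4(y² - 18y) = -261
Complete the square in x and y: 5(x + 11)² -4(y - 9)² = -261 + 605 - 324 = 20
Divide by 20: (x + 11)²/4 - (y - 9)²/5 = 1
Hyperbola, center (-11, 9), transverse axis horizontal; a² = 4, b² = 5.
c² = a² + b² = 4 + 5 = 9, so c = 3.
Foci lie on the horizontal axis through the center: (h ± c, k).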